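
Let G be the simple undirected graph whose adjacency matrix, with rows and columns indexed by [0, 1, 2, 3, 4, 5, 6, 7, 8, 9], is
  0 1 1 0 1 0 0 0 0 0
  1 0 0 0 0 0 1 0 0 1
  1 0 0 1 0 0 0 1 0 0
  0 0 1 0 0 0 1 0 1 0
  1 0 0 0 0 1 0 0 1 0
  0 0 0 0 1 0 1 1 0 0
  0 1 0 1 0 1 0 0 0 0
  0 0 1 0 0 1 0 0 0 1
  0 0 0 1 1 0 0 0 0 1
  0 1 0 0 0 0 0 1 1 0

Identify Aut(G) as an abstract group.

the symmetric group S_5

G is 3-regular on 10 vertices with no triangles and no 4-cycles (girth 5): this is the Petersen graph. It is a classical fact that the Petersen graph has automorphism group S_5 (order 120), arising from its description as the Kneser graph K(5,2).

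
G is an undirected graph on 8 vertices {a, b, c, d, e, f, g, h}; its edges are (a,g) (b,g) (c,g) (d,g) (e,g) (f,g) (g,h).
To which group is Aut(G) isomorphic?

the symmetric group on 7 letters

Vertex g has degree 7 and every other vertex has degree 1, so G is the star K_{1,7} with centre g. The 7 leaves are pairwise interchangeable while the centre is fixed, giving Aut(G) = S_7.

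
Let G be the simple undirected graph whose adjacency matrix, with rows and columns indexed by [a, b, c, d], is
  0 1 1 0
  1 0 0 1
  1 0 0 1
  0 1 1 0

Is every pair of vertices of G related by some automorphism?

Yes

G is 2-regular and bipartite on 2^2 = 4 vertices with girth 4; it is the hypercube graph Q_2. The symmetry group of the 2-cube is the hyperoctahedral group B_2 = Z_2 ≀ S_2, of order 2^2·2! = 8. This group acts transitively on the 4 vertices.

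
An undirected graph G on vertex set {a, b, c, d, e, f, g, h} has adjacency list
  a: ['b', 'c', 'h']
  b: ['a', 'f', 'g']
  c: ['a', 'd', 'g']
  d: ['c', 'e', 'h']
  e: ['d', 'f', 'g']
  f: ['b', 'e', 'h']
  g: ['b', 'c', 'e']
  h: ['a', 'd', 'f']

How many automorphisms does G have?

48

G is 3-regular and bipartite on 2^3 = 8 vertices with girth 4; it is the hypercube graph Q_3. Aut(Q_3) consists of the signed permutations of the 3 coordinate axes: 3! permutations times 2^3 sign flips, so |Aut| = 2^3·3! = 48.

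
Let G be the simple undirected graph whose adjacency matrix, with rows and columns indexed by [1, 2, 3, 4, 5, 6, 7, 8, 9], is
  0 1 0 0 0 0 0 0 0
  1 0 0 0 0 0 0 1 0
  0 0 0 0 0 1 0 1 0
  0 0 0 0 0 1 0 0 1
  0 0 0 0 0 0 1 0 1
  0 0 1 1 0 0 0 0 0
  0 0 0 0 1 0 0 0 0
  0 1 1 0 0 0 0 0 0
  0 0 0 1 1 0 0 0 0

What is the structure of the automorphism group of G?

The degree sequence is [1, 2, 2, 2, 2, 2, 1, 2, 2]; the two degree-1 vertices 1 and 7 are the ends of a path, so G = P_9. The only nontrivial automorphism of a path is the end-to-end reflection, so Aut(G) ≅ Z_2.

Z_2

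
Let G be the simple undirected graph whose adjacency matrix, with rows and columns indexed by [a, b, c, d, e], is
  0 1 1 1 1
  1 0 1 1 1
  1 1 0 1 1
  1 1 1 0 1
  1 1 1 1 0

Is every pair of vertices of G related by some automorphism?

Yes

Every vertex has degree 4, so G is the complete graph K_5. Any permutation of the 5 vertices preserves K_5, so Aut(K_5) = S_5 of order 5! = 120. This group acts transitively on the 5 vertices.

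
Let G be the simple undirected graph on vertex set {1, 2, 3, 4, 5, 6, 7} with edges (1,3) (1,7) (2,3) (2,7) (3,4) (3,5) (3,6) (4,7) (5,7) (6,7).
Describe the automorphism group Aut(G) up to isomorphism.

S_5 × S_2

The vertices split by degree into {3, 7} (degree 5) and {1, 2, 4, 5, 6} (degree 2); every edge runs between the two parts, so G is the complete bipartite graph K_{2,5}. The parts have unequal sizes, so no automorphism swaps them; each part is permuted independently, giving S_5 × S_2 of order 5!·2! = 240.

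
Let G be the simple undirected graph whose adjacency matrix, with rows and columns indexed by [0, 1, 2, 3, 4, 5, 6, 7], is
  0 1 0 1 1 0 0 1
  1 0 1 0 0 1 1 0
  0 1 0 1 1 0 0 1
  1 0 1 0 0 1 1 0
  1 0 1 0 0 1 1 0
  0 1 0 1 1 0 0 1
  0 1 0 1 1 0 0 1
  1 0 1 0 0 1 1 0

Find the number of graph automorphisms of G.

1152

G is 4-regular and bipartite with parts {0, 2, 5, 6} and {1, 3, 4, 7} (each part is independent and every cross-pair is an edge), so G = K_{4,4}. Each part can be permuted independently (S_4 × S_4) and the two equal-size parts can also be swapped, giving (S_4 × S_4) ⋊ Z_2 of order 2·(4!)² = 1152.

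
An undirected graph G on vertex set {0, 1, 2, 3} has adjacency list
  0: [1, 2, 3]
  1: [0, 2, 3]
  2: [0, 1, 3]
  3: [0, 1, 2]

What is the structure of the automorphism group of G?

All 4 vertices are pairwise adjacent: G = K_4. Any permutation of the 4 vertices preserves K_4, so Aut(K_4) = S_4 of order 4! = 24.

the symmetric group on 4 letters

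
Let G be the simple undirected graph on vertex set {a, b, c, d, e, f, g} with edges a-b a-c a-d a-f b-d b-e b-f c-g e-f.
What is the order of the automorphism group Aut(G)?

1

The degree sequence is [4, 4, 2, 2, 2, 3, 1]. Checking the degree-preserving permutations of the vertex set shows that none except the identity preserves every edge, so Aut(G) is trivial.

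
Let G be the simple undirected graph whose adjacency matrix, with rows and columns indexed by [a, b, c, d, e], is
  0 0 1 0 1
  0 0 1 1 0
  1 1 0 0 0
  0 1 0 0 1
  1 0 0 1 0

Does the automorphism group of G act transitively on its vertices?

Yes

G is 2-regular and connected on 5 vertices, i.e. the cycle C_5. The automorphisms of the 5-cycle are exactly the symmetries of a regular 5-gon: the dihedral group D_5, |D_5| = 10. This group acts transitively on the 5 vertices.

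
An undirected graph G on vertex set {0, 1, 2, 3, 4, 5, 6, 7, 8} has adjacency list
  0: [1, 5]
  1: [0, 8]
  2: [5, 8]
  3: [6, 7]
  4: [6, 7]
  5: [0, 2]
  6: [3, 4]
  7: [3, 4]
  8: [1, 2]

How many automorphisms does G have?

80

G has two connected components, {0, 1, 2, 5, 8} and {3, 4, 6, 7}; each is 2-regular, so G = C_5 ⊔ C_4. The components are non-isomorphic (different sizes), so Aut(G) = Aut(C_5) × Aut(C_4) = D_5 × D_4 of order 10·8 = 80.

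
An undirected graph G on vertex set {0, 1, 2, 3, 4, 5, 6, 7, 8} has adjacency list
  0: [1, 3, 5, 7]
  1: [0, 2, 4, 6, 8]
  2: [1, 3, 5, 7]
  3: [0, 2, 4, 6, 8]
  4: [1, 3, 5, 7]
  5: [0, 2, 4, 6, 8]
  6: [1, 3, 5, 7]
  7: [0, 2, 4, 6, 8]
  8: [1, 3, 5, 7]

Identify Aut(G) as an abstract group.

S_5 × S_4

The vertices split by degree into {1, 3, 5, 7} (degree 5) and {0, 2, 4, 6, 8} (degree 4); every edge runs between the two parts, so G is the complete bipartite graph K_{4,5}. Automorphisms preserve the bipartition setwise (since the parts differ in size) and act as S_5 × S_4 within it; |Aut| = 2880.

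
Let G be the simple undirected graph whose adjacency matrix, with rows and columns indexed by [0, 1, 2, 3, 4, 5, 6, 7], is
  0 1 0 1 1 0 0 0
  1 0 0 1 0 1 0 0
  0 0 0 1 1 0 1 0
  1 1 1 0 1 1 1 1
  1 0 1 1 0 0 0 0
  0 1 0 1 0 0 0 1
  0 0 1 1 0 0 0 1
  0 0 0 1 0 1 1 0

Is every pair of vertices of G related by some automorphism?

Vertex 3 is the only vertex of degree 7, so every automorphism fixes it; G is not vertex-transitive.

No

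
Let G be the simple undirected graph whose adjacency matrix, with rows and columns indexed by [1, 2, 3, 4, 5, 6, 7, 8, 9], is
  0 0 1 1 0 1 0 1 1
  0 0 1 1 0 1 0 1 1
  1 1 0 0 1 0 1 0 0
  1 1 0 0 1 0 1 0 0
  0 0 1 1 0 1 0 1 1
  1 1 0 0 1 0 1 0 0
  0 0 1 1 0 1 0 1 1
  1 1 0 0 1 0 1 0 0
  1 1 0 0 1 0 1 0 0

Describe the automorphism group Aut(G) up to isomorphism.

S_5 × S_4

The vertices split by degree into {1, 2, 5, 7} (degree 5) and {3, 4, 6, 8, 9} (degree 4); every edge runs between the two parts, so G is the complete bipartite graph K_{4,5}. Automorphisms preserve the bipartition setwise (since the parts differ in size) and act as S_5 × S_4 within it; |Aut| = 2880.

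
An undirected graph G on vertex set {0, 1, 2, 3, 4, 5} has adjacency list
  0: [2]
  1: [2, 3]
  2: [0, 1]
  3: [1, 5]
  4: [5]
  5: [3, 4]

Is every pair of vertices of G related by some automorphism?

Automorphisms preserve degree, but G has vertices of degree 1 and vertices of degree 2; no automorphism maps one to the other, so G is not vertex-transitive.

No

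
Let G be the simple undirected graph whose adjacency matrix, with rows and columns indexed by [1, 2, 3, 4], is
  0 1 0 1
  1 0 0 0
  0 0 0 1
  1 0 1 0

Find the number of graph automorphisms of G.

2

The degree sequence is [2, 1, 1, 2]; the two degree-1 vertices 2 and 3 are the ends of a path, so G = P_4. A path has exactly one nontrivial symmetry — reversal — giving Aut(G) of order 2.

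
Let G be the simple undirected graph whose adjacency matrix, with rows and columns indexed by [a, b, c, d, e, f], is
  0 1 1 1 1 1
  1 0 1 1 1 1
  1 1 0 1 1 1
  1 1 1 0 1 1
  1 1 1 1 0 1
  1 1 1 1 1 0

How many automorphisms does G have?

720

Every vertex has degree 5, so G is the complete graph K_6. Any permutation of the 6 vertices preserves K_6, so Aut(K_6) = S_6 of order 6! = 720.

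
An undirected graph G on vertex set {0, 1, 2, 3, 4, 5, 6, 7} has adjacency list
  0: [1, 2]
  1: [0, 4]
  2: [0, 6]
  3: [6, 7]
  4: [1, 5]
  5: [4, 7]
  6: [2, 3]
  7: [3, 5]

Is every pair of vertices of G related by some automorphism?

Every vertex has degree 2 and the graph is connected, so G is the 8-cycle C_8. The automorphisms of the 8-cycle are exactly the symmetries of a regular 8-gon: the dihedral group D_8, |D_8| = 16. Under this action every vertex can be carried to every other, so G is vertex-transitive.

Yes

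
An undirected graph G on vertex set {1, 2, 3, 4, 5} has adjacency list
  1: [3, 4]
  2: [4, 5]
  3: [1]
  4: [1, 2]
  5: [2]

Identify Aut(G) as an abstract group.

C_2

The degree sequence is [2, 2, 1, 2, 1]; the two degree-1 vertices 3 and 5 are the ends of a path, so G = P_5. A path has exactly one nontrivial symmetry — reversal — giving Aut(G) of order 2.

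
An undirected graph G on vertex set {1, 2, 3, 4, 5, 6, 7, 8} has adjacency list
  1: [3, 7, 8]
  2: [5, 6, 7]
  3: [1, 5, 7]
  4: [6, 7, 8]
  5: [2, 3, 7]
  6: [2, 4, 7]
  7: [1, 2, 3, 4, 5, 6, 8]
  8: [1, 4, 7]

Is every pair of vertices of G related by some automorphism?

Vertex 7 is the only vertex of degree 7, so every automorphism fixes it; G is not vertex-transitive.

No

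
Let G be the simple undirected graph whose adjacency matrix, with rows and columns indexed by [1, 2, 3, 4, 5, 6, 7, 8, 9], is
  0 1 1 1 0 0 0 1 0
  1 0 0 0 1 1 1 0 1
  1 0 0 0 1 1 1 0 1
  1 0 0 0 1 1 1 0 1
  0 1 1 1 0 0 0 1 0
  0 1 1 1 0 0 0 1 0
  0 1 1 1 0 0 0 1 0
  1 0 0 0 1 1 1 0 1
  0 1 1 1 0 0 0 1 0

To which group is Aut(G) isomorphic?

The vertices split by degree into {2, 3, 4, 8} (degree 5) and {1, 5, 6, 7, 9} (degree 4); every edge runs between the two parts, so G is the complete bipartite graph K_{4,5}. Automorphisms preserve the bipartition setwise (since the parts differ in size) and act as S_5 × S_4 within it; |Aut| = 2880.

S_5 × S_4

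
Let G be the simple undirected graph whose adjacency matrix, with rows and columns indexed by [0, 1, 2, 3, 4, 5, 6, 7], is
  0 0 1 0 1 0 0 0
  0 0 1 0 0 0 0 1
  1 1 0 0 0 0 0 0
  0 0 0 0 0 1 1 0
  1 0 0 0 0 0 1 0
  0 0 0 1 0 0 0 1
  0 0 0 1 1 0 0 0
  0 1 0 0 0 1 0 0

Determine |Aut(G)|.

Every vertex has degree 2 and the graph is connected, so G is the 8-cycle C_8. The automorphisms of the 8-cycle are exactly the symmetries of a regular 8-gon: the dihedral group D_8, |D_8| = 16.

16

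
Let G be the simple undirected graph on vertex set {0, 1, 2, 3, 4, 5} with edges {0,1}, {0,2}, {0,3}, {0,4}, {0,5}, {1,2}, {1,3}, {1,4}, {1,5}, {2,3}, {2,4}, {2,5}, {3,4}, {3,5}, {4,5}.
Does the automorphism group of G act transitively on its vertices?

Yes

All 6 vertices are pairwise adjacent: G = K_6. Any permutation of the 6 vertices preserves K_6, so Aut(K_6) = S_6 of order 6! = 720. Under this action every vertex can be carried to every other, so G is vertex-transitive.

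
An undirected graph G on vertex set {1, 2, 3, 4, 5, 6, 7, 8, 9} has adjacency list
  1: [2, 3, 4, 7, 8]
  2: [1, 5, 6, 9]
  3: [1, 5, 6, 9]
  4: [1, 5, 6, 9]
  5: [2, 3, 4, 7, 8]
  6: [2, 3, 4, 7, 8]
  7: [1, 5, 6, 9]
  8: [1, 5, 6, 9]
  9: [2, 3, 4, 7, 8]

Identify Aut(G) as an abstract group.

S_4 × S_5

The vertices split by degree into {1, 5, 6, 9} (degree 5) and {2, 3, 4, 7, 8} (degree 4); every edge runs between the two parts, so G is the complete bipartite graph K_{4,5}. Automorphisms preserve the bipartition setwise (since the parts differ in size) and act as S_4 × S_5 within it; |Aut| = 2880.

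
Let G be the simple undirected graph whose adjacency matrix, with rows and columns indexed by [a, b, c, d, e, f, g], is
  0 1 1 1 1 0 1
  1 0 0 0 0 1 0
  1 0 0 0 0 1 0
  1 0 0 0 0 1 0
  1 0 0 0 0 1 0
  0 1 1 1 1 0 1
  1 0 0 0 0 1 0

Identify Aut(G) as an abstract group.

S_5 × S_2

The vertices split by degree into {a, f} (degree 5) and {b, c, d, e, g} (degree 2); every edge runs between the two parts, so G is the complete bipartite graph K_{2,5}. Automorphisms preserve the bipartition setwise (since the parts differ in size) and act as S_5 × S_2 within it; |Aut| = 240.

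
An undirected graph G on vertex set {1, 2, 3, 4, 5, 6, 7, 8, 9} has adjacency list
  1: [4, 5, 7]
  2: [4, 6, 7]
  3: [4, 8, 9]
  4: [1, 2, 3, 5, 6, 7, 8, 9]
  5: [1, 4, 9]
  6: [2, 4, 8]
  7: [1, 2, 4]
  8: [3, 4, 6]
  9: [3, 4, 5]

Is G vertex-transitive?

No

Vertex 4 is the only vertex of degree 8, so every automorphism fixes it; G is not vertex-transitive.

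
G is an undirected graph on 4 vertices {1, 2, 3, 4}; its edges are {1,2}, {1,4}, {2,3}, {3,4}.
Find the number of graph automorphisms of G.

8

Every vertex has degree 2 and the graph is connected, so G is the 4-cycle C_4. The automorphisms of the 4-cycle are exactly the symmetries of a regular 4-gon: the dihedral group D_4, |D_4| = 8.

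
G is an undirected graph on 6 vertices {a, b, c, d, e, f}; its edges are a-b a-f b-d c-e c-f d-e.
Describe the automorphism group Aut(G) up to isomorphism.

the dihedral group of order 12

G is 2-regular and connected on 6 vertices, i.e. the cycle C_6. C_6 has 6 rotations and 6 reflections, so Aut(C_6) ≅ D_6 of order 12.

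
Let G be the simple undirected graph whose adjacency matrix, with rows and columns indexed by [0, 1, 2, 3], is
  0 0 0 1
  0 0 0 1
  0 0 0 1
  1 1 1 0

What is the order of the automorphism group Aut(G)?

Vertex 3 has degree 3 and every other vertex has degree 1, so G is the star K_{1,3} with centre 3. The 3 leaves are pairwise interchangeable while the centre is fixed, giving Aut(G) = S_3.

6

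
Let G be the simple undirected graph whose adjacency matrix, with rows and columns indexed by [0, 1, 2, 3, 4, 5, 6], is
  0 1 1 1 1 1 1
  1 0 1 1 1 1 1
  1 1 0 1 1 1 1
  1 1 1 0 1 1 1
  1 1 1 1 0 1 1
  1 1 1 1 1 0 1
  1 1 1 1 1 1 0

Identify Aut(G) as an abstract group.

S_7

All 7 vertices are pairwise adjacent: G = K_7. Any permutation of the 7 vertices preserves K_7, so Aut(K_7) = S_7 of order 7! = 5040.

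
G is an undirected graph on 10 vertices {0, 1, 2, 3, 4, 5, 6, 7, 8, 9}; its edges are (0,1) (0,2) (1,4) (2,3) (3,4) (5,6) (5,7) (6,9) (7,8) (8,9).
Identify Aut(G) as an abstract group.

G has two connected components, {0, 1, 2, 3, 4} and {5, 6, 7, 8, 9}; each is 2-regular, so G = C_5 ⊔ C_5. Aut of a disjoint union of two copies of C_5 is the wreath product D_5 ≀ Z_2, of order 2·10² = 200.

D_5 ≀ Z_2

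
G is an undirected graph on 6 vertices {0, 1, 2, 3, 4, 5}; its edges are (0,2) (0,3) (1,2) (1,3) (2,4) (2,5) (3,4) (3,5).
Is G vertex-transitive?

Automorphisms preserve degree, but G has vertices of degree 2 and vertices of degree 4; no automorphism maps one to the other, so G is not vertex-transitive.

No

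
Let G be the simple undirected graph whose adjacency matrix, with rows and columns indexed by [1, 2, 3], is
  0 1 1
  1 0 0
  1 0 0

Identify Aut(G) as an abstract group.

C_2

The degree sequence is [2, 1, 1]; the two degree-1 vertices 2 and 3 are the ends of a path, so G = P_3. The only nontrivial automorphism of a path is the end-to-end reflection, so Aut(G) ≅ Z_2.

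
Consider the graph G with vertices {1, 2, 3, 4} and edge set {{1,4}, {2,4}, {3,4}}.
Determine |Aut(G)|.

Vertex 4 has degree 3 and every other vertex has degree 1, so G is the star K_{1,3} with centre 4. Any automorphism fixes the centre and permutes the 3 leaves freely, so Aut(G) ≅ S_3 of order 3! = 6.

6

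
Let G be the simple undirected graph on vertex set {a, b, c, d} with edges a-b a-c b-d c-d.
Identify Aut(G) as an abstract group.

G is 2-regular and bipartite on 2^2 = 4 vertices with girth 4; it is the hypercube graph Q_2. Aut(Q_2) consists of the signed permutations of the 2 coordinate axes: 2! permutations times 2^2 sign flips, so |Aut| = 2^2·2! = 8.

the hyperoctahedral group B_2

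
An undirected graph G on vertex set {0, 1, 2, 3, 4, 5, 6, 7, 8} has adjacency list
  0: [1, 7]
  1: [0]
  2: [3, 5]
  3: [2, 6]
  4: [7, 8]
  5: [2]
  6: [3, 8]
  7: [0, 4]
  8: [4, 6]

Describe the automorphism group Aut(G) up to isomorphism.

The degree sequence is [2, 1, 2, 2, 2, 1, 2, 2, 2]; the two degree-1 vertices 1 and 5 are the ends of a path, so G = P_9. A path has exactly one nontrivial symmetry — reversal — giving Aut(G) of order 2.

the cyclic group of order 2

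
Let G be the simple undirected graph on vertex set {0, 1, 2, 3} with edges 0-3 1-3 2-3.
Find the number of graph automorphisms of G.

6

Vertex 3 has degree 3 and every other vertex has degree 1, so G is the star K_{1,3} with centre 3. The 3 leaves are pairwise interchangeable while the centre is fixed, giving Aut(G) = S_3.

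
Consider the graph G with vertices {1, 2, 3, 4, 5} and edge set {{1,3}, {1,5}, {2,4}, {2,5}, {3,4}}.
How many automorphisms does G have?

10

G is 2-regular and connected on 5 vertices, i.e. the cycle C_5. C_5 has 5 rotations and 5 reflections, so Aut(C_5) ≅ D_5 of order 10.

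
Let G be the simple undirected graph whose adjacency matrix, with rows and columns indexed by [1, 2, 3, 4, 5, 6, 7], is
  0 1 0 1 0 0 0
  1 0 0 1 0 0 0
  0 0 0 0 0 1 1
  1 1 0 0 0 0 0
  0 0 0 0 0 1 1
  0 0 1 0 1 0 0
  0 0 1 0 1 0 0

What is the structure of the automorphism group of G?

G has two connected components, {3, 5, 6, 7} and {1, 2, 4}; each is 2-regular, so G = C_4 ⊔ C_3. The components are non-isomorphic (different sizes), so Aut(G) = Aut(C_3) × Aut(C_4) = D_3 × D_4 of order 6·8 = 48.

D_3 × D_4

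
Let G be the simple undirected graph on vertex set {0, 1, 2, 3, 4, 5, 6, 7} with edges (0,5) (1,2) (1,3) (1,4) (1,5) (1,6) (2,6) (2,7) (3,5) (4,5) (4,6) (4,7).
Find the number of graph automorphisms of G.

1

Degrees alone do not determine every vertex (e.g. 2 and 6 both have degree 3), but their neighbour-degree multisets differ: N(2) has degrees [2, 3, 5] while N(6) has degrees [3, 4, 5]. Repeating this refinement separates all vertices, so the only automorphism is the identity.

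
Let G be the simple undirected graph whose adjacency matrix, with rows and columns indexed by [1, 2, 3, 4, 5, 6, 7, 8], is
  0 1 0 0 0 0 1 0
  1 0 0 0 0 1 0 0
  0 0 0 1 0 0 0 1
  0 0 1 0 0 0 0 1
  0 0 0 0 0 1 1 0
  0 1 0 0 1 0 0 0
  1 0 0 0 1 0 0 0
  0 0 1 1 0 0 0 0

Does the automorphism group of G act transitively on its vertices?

No

G has two connected components, {1, 2, 5, 6, 7} and {3, 4, 8}; each is 2-regular, so G = C_5 ⊔ C_3. The orbit of 1 under Aut(G) is {1, 2, 5, 6, 7}, which does not contain 3, so G is not vertex-transitive.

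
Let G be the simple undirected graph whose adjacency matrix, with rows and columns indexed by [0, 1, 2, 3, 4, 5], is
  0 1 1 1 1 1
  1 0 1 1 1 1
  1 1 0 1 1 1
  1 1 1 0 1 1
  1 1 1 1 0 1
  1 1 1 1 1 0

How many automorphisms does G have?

Every vertex has degree 5, so G is the complete graph K_6. Every bijection on the vertex set is an automorphism of K_6; hence Aut(K_6) ≅ S_6, order 720.

720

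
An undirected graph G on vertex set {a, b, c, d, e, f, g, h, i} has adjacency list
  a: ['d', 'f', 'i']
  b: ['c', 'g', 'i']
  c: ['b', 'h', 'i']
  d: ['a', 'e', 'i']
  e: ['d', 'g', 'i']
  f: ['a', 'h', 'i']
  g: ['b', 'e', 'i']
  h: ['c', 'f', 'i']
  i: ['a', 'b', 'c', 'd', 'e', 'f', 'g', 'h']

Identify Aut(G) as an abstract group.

the dihedral group of order 16

Vertex i is the unique vertex of degree 8; the remaining 8 vertices each have degree 3 and induce a cycle, so G is the wheel on 9 vertices with hub i. Every automorphism fixes the hub and acts on the rim 8-cycle, so Aut(G) ≅ Aut(C_8) = D_8 of order 16.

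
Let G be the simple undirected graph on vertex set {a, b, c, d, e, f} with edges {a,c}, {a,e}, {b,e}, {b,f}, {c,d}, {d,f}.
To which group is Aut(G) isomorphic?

Every vertex has degree 2 and the graph is connected, so G is the 6-cycle C_6. The automorphisms of the 6-cycle are exactly the symmetries of a regular 6-gon: the dihedral group D_6, |D_6| = 12.

D_6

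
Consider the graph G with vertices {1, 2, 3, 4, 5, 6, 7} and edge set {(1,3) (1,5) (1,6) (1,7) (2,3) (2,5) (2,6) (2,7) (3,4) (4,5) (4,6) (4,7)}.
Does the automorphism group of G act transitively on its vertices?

No

Automorphisms preserve degree, but G has vertices of degree 3 and vertices of degree 4; no automorphism maps one to the other, so G is not vertex-transitive.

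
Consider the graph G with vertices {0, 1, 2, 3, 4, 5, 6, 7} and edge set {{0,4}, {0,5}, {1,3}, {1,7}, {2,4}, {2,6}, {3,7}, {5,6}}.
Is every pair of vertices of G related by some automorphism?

No

G has two connected components, {0, 2, 4, 5, 6} and {1, 3, 7}; each is 2-regular, so G = C_5 ⊔ C_3. The orbit of 0 under Aut(G) is {0, 2, 4, 5, 6}, which does not contain 1, so G is not vertex-transitive.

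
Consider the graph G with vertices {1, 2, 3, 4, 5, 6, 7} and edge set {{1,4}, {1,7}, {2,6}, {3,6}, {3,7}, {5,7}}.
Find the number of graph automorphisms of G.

1

The degree sequence is [2, 1, 2, 1, 1, 2, 3]. Checking the degree-preserving permutations of the vertex set shows that none except the identity preserves every edge, so Aut(G) is trivial.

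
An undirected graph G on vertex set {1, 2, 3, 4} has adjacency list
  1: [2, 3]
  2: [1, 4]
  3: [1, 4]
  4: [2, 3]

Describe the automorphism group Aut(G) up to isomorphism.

G is 2-regular and bipartite with parts {2, 3} and {1, 4} (each part is independent and every cross-pair is an edge), so G = K_{2,2}. Each part can be permuted independently (S_2 × S_2) and the two equal-size parts can also be swapped, giving (S_2 × S_2) ⋊ Z_2 of order 2·(2!)² = 8.

S_2 ≀ Z_2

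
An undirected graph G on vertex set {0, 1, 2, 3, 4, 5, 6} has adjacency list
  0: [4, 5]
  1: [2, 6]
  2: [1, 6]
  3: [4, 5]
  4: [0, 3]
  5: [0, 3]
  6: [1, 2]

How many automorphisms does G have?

G has two connected components, {0, 3, 4, 5} and {1, 2, 6}; each is 2-regular, so G = C_4 ⊔ C_3. No automorphism exchanges components of different sizes, hence Aut(G) is the direct product D_4 × D_3, order 48.

48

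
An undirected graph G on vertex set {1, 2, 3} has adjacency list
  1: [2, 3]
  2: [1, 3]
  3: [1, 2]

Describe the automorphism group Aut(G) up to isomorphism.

Every vertex has degree 2, so G is the complete graph K_3. Every bijection on the vertex set is an automorphism of K_3; hence Aut(K_3) ≅ S_3, order 6.

the symmetric group on 3 letters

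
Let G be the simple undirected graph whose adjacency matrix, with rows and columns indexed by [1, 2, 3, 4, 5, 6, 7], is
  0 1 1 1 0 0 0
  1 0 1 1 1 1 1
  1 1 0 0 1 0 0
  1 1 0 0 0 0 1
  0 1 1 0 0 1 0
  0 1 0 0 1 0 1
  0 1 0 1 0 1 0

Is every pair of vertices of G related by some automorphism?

No

Vertex 2 is the only vertex of degree 6, so every automorphism fixes it; G is not vertex-transitive.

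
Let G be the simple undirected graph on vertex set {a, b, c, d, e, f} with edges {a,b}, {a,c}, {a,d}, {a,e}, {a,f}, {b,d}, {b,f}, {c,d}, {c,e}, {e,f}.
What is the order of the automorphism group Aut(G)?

Vertex a is the unique vertex of degree 5; the remaining 5 vertices each have degree 3 and induce a cycle, so G is the wheel on 6 vertices with hub a. Every automorphism fixes the hub and acts on the rim 5-cycle, so Aut(G) ≅ Aut(C_5) = D_5 of order 10.

10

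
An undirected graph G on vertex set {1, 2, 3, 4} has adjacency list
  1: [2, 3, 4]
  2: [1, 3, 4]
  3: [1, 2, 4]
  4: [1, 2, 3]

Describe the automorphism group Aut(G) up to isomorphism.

S_4

All 4 vertices are pairwise adjacent: G = K_4. Every bijection on the vertex set is an automorphism of K_4; hence Aut(K_4) ≅ S_4, order 24.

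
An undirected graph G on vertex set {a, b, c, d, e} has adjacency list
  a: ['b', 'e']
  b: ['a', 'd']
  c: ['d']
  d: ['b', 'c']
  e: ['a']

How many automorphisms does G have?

The degree sequence is [2, 2, 1, 2, 1]; the two degree-1 vertices c and e are the ends of a path, so G = P_5. The only nontrivial automorphism of a path is the end-to-end reflection, so Aut(G) ≅ Z_2.

2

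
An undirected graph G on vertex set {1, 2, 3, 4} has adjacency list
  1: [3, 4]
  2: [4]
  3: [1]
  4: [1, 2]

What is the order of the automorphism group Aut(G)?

2

The degree sequence is [2, 1, 1, 2]; the two degree-1 vertices 2 and 3 are the ends of a path, so G = P_4. A path has exactly one nontrivial symmetry — reversal — giving Aut(G) of order 2.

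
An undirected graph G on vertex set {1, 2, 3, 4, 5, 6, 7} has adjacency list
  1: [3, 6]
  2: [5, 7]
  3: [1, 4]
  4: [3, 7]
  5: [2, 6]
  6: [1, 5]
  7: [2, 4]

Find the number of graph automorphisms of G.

Every vertex has degree 2 and the graph is connected, so G is the 7-cycle C_7. C_7 has 7 rotations and 7 reflections, so Aut(C_7) ≅ D_7 of order 14.

14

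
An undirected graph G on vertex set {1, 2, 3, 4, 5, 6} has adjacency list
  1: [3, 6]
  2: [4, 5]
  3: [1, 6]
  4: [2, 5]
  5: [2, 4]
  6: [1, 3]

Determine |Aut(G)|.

G has two connected components, {2, 4, 5} and {1, 3, 6}; each is 2-regular, so G = C_3 ⊔ C_3. With two isomorphic components, Aut(G) = Aut(C_3) ≀ S_2 = (D_3 × D_3) ⋊ Z_2: permute each cycle by D_3, then optionally swap the two cycles. Order 2·(2·3)² = 72.

72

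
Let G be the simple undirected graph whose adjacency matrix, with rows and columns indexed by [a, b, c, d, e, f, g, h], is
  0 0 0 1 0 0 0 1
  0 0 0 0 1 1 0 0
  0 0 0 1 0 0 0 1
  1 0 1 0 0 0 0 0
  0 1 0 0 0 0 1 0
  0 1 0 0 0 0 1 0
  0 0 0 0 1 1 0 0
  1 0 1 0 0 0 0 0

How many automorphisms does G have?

G has two connected components, {a, c, d, h} and {b, e, f, g}; each is 2-regular, so G = C_4 ⊔ C_4. Aut of a disjoint union of two copies of C_4 is the wreath product D_4 ≀ Z_2, of order 2·8² = 128.

128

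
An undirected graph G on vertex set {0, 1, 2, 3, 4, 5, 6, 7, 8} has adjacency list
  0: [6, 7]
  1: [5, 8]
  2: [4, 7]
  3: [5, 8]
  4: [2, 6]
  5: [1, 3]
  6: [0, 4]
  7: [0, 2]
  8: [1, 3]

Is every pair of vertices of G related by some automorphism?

G has two connected components, {0, 2, 4, 6, 7} and {1, 3, 5, 8}; each is 2-regular, so G = C_5 ⊔ C_4. The orbit of 0 under Aut(G) is {0, 2, 4, 6, 7}, which does not contain 1, so G is not vertex-transitive.

No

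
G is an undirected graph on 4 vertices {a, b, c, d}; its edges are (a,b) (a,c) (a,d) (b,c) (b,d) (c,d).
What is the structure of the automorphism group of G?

the symmetric group on 4 letters

Every vertex has degree 3, so G is the complete graph K_4. Any permutation of the 4 vertices preserves K_4, so Aut(K_4) = S_4 of order 4! = 24.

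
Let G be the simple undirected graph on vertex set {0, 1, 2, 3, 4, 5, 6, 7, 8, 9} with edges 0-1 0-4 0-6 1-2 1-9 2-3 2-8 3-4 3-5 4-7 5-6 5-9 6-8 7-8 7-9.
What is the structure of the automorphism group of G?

S_5

G is 3-regular on 10 vertices with no triangles and no 4-cycles (girth 5): this is the Petersen graph. Viewing the Petersen graph as the Kneser graph K(5,2) — vertices are 2-subsets of {1,…,5}, edges join disjoint pairs — its automorphisms are exactly the permutations of the 5-element set, so Aut ≅ S_5 of order 120.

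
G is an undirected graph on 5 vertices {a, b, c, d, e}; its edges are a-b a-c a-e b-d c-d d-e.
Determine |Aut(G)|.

12

The vertices split by degree into {a, d} (degree 3) and {b, c, e} (degree 2); every edge runs between the two parts, so G is the complete bipartite graph K_{2,3}. The parts have unequal sizes, so no automorphism swaps them; each part is permuted independently, giving S_2 × S_3 of order 2!·3! = 12.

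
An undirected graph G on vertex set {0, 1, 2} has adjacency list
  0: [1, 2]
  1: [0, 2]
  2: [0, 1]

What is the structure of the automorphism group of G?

S_3

Every vertex has degree 2, so G is the complete graph K_3. Any permutation of the 3 vertices preserves K_3, so Aut(K_3) = S_3 of order 3! = 6.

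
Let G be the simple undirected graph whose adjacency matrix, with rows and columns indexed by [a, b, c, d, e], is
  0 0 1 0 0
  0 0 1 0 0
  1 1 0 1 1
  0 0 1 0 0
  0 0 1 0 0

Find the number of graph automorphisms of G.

Vertex c has degree 4 and every other vertex has degree 1, so G is the star K_{1,4} with centre c. The 4 leaves are pairwise interchangeable while the centre is fixed, giving Aut(G) = S_4.

24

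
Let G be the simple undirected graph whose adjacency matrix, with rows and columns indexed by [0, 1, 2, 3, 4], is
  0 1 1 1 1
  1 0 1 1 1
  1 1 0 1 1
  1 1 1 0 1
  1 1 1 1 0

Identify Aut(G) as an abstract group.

S_5

All 5 vertices are pairwise adjacent: G = K_5. Any permutation of the 5 vertices preserves K_5, so Aut(K_5) = S_5 of order 5! = 120.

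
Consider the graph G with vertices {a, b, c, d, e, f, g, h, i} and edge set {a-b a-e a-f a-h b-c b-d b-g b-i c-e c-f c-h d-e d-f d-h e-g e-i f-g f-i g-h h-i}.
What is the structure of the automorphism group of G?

The vertices split by degree into {b, e, f, h} (degree 5) and {a, c, d, g, i} (degree 4); every edge runs between the two parts, so G is the complete bipartite graph K_{4,5}. The parts have unequal sizes, so no automorphism swaps them; each part is permuted independently, giving S_4 × S_5 of order 4!·5! = 2880.

S_4 × S_5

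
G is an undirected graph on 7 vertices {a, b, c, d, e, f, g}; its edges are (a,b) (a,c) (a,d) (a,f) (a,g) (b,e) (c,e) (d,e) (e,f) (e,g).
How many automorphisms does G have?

The vertices split by degree into {a, e} (degree 5) and {b, c, d, f, g} (degree 2); every edge runs between the two parts, so G is the complete bipartite graph K_{2,5}. Automorphisms preserve the bipartition setwise (since the parts differ in size) and act as S_5 × S_2 within it; |Aut| = 240.

240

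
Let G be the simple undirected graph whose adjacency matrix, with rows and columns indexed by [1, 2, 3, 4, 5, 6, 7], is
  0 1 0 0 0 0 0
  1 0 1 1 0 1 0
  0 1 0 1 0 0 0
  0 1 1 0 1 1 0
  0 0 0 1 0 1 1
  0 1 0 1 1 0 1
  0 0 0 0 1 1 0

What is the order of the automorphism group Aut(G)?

1

The degree sequence is [1, 4, 2, 4, 3, 4, 2]. Checking the degree-preserving permutations of the vertex set shows that none except the identity preserves every edge, so Aut(G) is trivial.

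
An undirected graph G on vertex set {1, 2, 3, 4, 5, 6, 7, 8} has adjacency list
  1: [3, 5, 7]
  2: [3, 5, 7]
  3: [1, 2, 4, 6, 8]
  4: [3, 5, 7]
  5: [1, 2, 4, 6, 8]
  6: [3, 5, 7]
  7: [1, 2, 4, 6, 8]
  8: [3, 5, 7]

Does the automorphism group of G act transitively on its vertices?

Automorphisms preserve degree, but G has vertices of degree 3 and vertices of degree 5; no automorphism maps one to the other, so G is not vertex-transitive.

No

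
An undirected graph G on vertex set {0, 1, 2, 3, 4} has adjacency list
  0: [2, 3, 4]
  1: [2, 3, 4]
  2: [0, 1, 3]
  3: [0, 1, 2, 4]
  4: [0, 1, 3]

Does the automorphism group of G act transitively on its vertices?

Vertex 3 is the only vertex of degree 4, so every automorphism fixes it; G is not vertex-transitive.

No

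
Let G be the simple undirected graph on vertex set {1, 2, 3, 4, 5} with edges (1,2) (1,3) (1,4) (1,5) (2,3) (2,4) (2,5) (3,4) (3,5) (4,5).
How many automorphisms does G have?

Every vertex has degree 4, so G is the complete graph K_5. Every bijection on the vertex set is an automorphism of K_5; hence Aut(K_5) ≅ S_5, order 120.

120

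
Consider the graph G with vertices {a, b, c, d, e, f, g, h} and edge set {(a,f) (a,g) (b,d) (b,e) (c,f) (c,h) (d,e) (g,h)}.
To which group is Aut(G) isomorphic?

G has two connected components, {a, c, f, g, h} and {b, d, e}; each is 2-regular, so G = C_5 ⊔ C_3. The components are non-isomorphic (different sizes), so Aut(G) = Aut(C_3) × Aut(C_5) = D_3 × D_5 of order 6·10 = 60.

D_3 × D_5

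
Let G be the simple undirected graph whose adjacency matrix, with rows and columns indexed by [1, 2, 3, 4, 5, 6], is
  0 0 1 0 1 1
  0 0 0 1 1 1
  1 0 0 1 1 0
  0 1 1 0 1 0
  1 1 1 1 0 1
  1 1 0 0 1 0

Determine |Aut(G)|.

Vertex 5 is the unique vertex of degree 5; the remaining 5 vertices each have degree 3 and induce a cycle, so G is the wheel on 6 vertices with hub 5. Every automorphism fixes the hub and acts on the rim 5-cycle, so Aut(G) ≅ Aut(C_5) = D_5 of order 10.

10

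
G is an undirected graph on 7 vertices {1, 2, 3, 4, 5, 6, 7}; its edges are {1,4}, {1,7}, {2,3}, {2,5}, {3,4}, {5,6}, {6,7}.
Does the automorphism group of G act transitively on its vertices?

Yes

Every vertex has degree 2 and the graph is connected, so G is the 7-cycle C_7. C_7 has 7 rotations and 7 reflections, so Aut(C_7) ≅ D_7 of order 14. Under this action every vertex can be carried to every other, so G is vertex-transitive.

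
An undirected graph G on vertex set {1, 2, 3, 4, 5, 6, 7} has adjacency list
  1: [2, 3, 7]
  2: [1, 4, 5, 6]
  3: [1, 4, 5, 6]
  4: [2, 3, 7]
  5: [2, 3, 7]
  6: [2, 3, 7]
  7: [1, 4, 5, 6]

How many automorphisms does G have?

144

The vertices split by degree into {2, 3, 7} (degree 4) and {1, 4, 5, 6} (degree 3); every edge runs between the two parts, so G is the complete bipartite graph K_{3,4}. Automorphisms preserve the bipartition setwise (since the parts differ in size) and act as S_4 × S_3 within it; |Aut| = 144.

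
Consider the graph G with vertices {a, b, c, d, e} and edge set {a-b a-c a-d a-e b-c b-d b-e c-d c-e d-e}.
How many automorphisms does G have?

Every vertex has degree 4, so G is the complete graph K_5. Every bijection on the vertex set is an automorphism of K_5; hence Aut(K_5) ≅ S_5, order 120.

120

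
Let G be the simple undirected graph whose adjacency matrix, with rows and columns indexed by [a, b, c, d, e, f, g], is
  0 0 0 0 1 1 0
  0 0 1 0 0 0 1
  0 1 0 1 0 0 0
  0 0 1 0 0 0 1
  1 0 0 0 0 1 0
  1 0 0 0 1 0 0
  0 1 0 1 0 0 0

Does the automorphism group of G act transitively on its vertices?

G has two connected components, {b, c, d, g} and {a, e, f}; each is 2-regular, so G = C_4 ⊔ C_3. The orbit of a under Aut(G) is {a, e, f}, which does not contain b, so G is not vertex-transitive.

No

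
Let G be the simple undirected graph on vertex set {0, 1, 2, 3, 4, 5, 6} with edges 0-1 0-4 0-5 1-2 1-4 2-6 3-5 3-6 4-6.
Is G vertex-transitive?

Automorphisms preserve degree, but G has vertices of degree 2 and vertices of degree 3; no automorphism maps one to the other, so G is not vertex-transitive.

No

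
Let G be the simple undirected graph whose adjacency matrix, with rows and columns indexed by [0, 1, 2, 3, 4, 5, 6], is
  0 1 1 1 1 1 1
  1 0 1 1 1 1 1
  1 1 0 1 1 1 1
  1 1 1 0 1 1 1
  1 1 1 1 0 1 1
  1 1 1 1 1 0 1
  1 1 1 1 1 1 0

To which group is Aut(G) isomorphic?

S_7

All 7 vertices are pairwise adjacent: G = K_7. Any permutation of the 7 vertices preserves K_7, so Aut(K_7) = S_7 of order 7! = 5040.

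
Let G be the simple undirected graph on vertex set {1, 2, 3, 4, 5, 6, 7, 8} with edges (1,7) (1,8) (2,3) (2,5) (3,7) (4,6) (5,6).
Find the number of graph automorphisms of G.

2

The degree sequence is [2, 2, 2, 1, 2, 2, 2, 1]; the two degree-1 vertices 4 and 8 are the ends of a path, so G = P_8. The only nontrivial automorphism of a path is the end-to-end reflection, so Aut(G) ≅ Z_2.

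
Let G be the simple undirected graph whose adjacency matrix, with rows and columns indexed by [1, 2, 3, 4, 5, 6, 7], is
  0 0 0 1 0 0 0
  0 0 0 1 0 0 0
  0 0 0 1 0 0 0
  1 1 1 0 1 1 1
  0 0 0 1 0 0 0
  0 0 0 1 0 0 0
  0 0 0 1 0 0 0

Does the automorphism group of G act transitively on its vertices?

Vertex 4 is the only vertex of degree 6, so every automorphism fixes it; G is not vertex-transitive.

No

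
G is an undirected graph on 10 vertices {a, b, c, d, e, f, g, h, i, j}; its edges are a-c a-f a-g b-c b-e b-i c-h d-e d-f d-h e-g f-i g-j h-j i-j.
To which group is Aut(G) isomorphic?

S_5

G is 3-regular on 10 vertices with no triangles and no 4-cycles (girth 5): this is the Petersen graph. Viewing the Petersen graph as the Kneser graph K(5,2) — vertices are 2-subsets of {1,…,5}, edges join disjoint pairs — its automorphisms are exactly the permutations of the 5-element set, so Aut ≅ S_5 of order 120.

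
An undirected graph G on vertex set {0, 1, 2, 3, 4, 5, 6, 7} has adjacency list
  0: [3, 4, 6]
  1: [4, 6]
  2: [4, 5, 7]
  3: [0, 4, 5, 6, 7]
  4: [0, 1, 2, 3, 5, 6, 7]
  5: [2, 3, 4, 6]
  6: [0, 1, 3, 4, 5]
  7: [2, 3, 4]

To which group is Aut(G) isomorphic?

Degrees alone do not determine every vertex (e.g. 0 and 2 both have degree 3), but their neighbour-degree multisets differ: N(0) has degrees [5, 5, 7] while N(2) has degrees [3, 4, 7]. Repeating this refinement separates all vertices, so the only automorphism is the identity.

the trivial group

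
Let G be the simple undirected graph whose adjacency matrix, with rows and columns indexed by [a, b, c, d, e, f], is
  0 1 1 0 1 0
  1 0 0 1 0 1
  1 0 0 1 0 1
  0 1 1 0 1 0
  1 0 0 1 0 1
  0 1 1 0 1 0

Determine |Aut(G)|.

72

G is 3-regular and bipartite with parts {b, c, e} and {a, d, f} (each part is independent and every cross-pair is an edge), so G = K_{3,3}. Aut(K_{3,3}) is the wreath product S_3 ≀ Z_2: permute within each part, then optionally swap the parts; |Aut| = 2·(3!)² = 72.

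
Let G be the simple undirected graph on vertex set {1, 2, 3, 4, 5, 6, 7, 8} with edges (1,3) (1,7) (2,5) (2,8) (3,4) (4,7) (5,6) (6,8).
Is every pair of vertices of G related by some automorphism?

G has two connected components, {1, 3, 4, 7} and {2, 5, 6, 8}; each is 2-regular, so G = C_4 ⊔ C_4. With two isomorphic components, Aut(G) = Aut(C_4) ≀ S_2 = (D_4 × D_4) ⋊ Z_2: permute each cycle by D_4, then optionally swap the two cycles. Order 2·(2·4)² = 128. Under this action every vertex can be carried to every other, so G is vertex-transitive.

Yes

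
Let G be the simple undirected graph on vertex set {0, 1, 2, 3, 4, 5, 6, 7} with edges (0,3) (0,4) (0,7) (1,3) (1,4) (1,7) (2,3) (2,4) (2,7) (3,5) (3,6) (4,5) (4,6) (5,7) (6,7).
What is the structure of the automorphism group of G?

The vertices split by degree into {3, 4, 7} (degree 5) and {0, 1, 2, 5, 6} (degree 3); every edge runs between the two parts, so G is the complete bipartite graph K_{3,5}. The parts have unequal sizes, so no automorphism swaps them; each part is permuted independently, giving S_5 × S_3 of order 5!·3! = 720.

S_5 × S_3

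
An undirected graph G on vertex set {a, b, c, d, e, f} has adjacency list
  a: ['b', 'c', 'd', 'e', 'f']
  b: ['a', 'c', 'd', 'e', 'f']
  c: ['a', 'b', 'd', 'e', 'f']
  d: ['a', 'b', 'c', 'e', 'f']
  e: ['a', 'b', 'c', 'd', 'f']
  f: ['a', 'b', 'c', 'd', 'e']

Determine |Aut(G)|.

Every vertex has degree 5, so G is the complete graph K_6. Any permutation of the 6 vertices preserves K_6, so Aut(K_6) = S_6 of order 6! = 720.

720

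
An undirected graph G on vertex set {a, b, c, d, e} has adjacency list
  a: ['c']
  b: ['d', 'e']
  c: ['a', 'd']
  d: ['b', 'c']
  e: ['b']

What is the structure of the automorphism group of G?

Z_2

The degree sequence is [1, 2, 2, 2, 1]; the two degree-1 vertices a and e are the ends of a path, so G = P_5. A path has exactly one nontrivial symmetry — reversal — giving Aut(G) of order 2.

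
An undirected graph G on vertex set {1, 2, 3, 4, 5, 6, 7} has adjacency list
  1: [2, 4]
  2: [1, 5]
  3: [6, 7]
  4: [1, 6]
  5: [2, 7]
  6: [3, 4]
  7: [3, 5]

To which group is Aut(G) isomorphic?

D_7

G is 2-regular and connected on 7 vertices, i.e. the cycle C_7. The automorphisms of the 7-cycle are exactly the symmetries of a regular 7-gon: the dihedral group D_7, |D_7| = 14.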